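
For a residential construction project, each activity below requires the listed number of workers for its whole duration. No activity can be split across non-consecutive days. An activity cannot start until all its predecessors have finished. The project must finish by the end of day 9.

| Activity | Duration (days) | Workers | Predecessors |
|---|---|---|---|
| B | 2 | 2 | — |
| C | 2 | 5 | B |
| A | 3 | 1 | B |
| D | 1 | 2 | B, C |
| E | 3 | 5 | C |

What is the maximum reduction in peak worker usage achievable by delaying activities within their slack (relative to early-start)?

2

Early-start peak: d1:2  d2:2  d3:6  d4:6  d5:8  d6:5  d7:5  d8:0  d9:0 ⇒ 8.
Leveled (B@1, C@3, A@3, D@5, E@6): d1:2  d2:2  d3:6  d4:6  d5:3  d6:5  d7:5  d8:5  d9:0 ⇒ 6.
Reduction 8 − 6 = 2.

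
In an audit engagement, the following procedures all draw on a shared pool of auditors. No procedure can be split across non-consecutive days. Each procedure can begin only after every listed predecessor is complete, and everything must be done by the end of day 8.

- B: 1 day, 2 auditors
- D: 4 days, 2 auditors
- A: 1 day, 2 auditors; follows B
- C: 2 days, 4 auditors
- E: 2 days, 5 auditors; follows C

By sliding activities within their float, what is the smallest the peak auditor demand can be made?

5

Early-start (B@1, D@1, A@2, C@1, E@3) gives peak 8: d1:8  d2:8  d3:7  d4:7  d5:0  d6:0  d7:0  d8:0.
Shift C→5, E→7.
Schedule B@1, D@1, A@2, C@5, E@7: d1:4  d2:4  d3:2  d4:2  d5:4  d6:4  d7:5  d8:5 — peak 5.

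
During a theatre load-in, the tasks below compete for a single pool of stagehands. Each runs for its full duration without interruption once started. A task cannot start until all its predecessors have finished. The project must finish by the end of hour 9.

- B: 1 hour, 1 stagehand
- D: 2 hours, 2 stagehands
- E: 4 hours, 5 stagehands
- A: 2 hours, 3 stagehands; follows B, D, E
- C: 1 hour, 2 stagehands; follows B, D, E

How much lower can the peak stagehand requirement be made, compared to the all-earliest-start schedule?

3

Early-start peak: h1:8  h2:7  h3:5  h4:5  h5:5  h6:3  h7:0  h8:0  h9:0 ⇒ 8.
Leveled (B@1, D@1, E@3, A@7, C@7): h1:3  h2:2  h3:5  h4:5  h5:5  h6:5  h7:5  h8:3  h9:0 ⇒ 5.
Reduction 8 − 5 = 3.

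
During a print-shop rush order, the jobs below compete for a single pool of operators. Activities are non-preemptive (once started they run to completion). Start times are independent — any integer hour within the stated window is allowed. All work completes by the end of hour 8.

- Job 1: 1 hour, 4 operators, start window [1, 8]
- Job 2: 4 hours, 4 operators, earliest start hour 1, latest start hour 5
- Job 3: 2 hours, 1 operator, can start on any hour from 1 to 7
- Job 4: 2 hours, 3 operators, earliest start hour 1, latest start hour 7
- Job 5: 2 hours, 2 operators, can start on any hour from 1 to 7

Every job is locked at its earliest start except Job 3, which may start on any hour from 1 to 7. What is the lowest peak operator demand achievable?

13

Job 3@1: h1:14  h2:10  h3:4  h4:4  h5:0  h6:0  h7:0  h8:0 → peak 14
Job 3@2: h1:13  h2:10  h3:5  h4:4  h5:0  h6:0  h7:0  h8:0 → peak 13
Job 3@3: h1:13  h2:9  h3:5  h4:5  h5:0  h6:0  h7:0  h8:0 → peak 13
Job 3@4: h1:13  h2:9  h3:4  h4:5  h5:1  h6:0  h7:0  h8:0 → peak 13
Job 3@5: h1:13  h2:9  h3:4  h4:4  h5:1  h6:1  h7:0  h8:0 → peak 13
Job 3@6: h1:13  h2:9  h3:4  h4:4  h5:0  h6:1  h7:1  h8:0 → peak 13
Job 3@7: h1:13  h2:9  h3:4  h4:4  h5:0  h6:0  h7:1  h8:1 → peak 13
Best is Job 3@2, peak 13.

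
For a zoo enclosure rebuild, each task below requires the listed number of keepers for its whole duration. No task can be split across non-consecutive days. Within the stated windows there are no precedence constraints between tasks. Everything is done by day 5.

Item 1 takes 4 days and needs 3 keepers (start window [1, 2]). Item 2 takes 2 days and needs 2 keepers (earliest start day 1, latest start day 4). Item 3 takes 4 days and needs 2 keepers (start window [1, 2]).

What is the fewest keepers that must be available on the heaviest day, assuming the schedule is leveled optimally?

7

Schedule Item 1@1, Item 2@1, Item 3@1: d1:7  d2:7  d3:5  d4:5  d5:0 — peak 7.
No arrangement of the 16 feasible schedules does better.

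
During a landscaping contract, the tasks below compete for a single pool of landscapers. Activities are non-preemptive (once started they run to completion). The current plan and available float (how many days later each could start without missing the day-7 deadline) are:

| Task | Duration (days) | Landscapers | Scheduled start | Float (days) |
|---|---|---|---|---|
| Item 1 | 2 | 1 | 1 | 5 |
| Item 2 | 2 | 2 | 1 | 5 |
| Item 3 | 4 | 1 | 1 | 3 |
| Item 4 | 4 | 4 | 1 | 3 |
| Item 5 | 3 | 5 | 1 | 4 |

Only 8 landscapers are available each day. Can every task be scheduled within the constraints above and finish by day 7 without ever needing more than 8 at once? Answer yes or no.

Schedule Item 1@3, Item 2@1, Item 3@3, Item 4@1, Item 5@5: d1:6  d2:6  d3:6  d4:6  d5:6  d6:6  d7:5 — peak 6 ≤ 8.

yes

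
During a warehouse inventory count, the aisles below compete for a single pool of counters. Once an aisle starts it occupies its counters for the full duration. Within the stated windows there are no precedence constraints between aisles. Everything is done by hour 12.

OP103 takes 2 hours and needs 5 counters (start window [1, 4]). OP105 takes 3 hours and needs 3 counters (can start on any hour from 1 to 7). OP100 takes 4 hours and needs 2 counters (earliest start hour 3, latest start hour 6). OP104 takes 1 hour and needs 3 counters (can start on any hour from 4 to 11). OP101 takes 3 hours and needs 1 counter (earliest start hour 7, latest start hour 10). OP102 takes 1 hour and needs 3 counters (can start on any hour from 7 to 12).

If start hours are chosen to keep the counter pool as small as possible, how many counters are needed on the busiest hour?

5

Early-start (OP103@1, OP105@1, OP100@3, OP104@4, OP101@7, OP102@7) gives peak 8: h1:8  h2:8  h3:5  h4:5  h5:2  h6:2  h7:4  h8:1  h9:1  h10:0  h11:0  h12:0.
Shift OP105→3, OP104→6.
Schedule OP103@1, OP105@3, OP100@3, OP104@6, OP101@7, OP102@7: h1:5  h2:5  h3:5  h4:5  h5:5  h6:5  h7:4  h8:1  h9:1  h10:0  h11:0  h12:0 — peak 5.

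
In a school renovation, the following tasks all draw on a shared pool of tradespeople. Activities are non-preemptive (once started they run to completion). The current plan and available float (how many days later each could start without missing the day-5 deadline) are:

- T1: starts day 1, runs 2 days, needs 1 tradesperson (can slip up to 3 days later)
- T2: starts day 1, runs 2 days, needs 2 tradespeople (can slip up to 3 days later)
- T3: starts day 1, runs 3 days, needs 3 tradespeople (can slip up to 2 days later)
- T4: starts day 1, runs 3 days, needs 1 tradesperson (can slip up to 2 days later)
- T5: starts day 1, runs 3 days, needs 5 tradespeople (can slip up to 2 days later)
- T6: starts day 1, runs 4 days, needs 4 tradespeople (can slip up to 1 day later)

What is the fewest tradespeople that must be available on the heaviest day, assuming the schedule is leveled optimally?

13

Early-start (T1@1, T2@1, T3@1, T4@1, T5@1, T6@1) gives peak 16: d1:16  d2:16  d3:13  d4:4  d5:0.
Shift T5→3.
Schedule T1@1, T2@1, T3@1, T4@1, T5@3, T6@1: d1:11  d2:11  d3:13  d4:9  d5:5 — peak 13.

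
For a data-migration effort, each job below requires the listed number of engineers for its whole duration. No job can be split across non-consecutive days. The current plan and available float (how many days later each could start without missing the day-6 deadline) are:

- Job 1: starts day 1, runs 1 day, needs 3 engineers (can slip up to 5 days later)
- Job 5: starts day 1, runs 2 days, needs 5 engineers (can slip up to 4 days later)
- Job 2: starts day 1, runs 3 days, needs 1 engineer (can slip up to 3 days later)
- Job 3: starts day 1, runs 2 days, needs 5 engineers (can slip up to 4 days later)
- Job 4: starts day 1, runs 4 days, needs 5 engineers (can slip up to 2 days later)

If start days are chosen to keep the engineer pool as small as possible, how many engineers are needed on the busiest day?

Early-start (Job 1@1, Job 5@1, Job 2@1, Job 3@1, Job 4@1) gives peak 19: d1:19  d2:16  d3:6  d4:5  d5:0  d6:0.
Shift Job 3→4, Job 4→3.
Schedule Job 1@1, Job 5@1, Job 2@1, Job 3@4, Job 4@3: d1:9  d2:6  d3:6  d4:10  d5:10  d6:5 — peak 10.

10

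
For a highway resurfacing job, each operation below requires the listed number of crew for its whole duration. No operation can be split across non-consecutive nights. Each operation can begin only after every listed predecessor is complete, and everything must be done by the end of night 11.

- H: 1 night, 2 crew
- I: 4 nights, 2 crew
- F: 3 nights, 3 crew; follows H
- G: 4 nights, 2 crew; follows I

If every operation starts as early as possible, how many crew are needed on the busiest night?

5

Early-start schedule: H@1, I@1, F@2, G@5.
Load per night: night 1: 4, night 2: 5, night 3: 5, night 4: 5, night 5: 2, night 6: 2, night 7: 2, night 8: 2, night 9: 0, night 10: 0, night 11: 0.
Peak is 5.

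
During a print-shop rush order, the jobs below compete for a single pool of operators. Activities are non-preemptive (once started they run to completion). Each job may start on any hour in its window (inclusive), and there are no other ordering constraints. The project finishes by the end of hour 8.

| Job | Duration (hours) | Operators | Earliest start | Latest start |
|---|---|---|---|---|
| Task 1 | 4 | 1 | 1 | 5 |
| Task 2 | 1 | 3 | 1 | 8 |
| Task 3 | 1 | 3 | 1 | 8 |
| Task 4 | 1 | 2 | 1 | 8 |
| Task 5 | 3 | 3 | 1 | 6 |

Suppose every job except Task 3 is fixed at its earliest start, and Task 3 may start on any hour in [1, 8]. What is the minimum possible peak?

9

Task 3@1: h1:12  h2:4  h3:4  h4:1  h5:0  h6:0  h7:0  h8:0 → peak 12
Task 3@2: h1:9  h2:7  h3:4  h4:1  h5:0  h6:0  h7:0  h8:0 → peak 9
Task 3@3: h1:9  h2:4  h3:7  h4:1  h5:0  h6:0  h7:0  h8:0 → peak 9
Task 3@4: h1:9  h2:4  h3:4  h4:4  h5:0  h6:0  h7:0  h8:0 → peak 9
Task 3@5: h1:9  h2:4  h3:4  h4:1  h5:3  h6:0  h7:0  h8:0 → peak 9
Task 3@6: h1:9  h2:4  h3:4  h4:1  h5:0  h6:3  h7:0  h8:0 → peak 9
Task 3@7: h1:9  h2:4  h3:4  h4:1  h5:0  h6:0  h7:3  h8:0 → peak 9
Task 3@8: h1:9  h2:4  h3:4  h4:1  h5:0  h6:0  h7:0  h8:3 → peak 9
Best is Task 3@2, peak 9.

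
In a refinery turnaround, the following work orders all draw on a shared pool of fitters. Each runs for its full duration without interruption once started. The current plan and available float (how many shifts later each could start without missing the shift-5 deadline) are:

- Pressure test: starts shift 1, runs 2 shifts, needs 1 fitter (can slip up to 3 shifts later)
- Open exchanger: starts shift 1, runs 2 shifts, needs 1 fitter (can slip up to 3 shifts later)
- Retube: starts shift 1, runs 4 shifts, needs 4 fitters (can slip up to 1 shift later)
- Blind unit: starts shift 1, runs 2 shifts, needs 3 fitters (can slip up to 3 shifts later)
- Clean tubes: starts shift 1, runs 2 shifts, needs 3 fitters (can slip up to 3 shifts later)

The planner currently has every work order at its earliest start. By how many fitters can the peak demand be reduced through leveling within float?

Early-start peak: s1:12  s2:12  s3:4  s4:4  s5:0 ⇒ 12.
Leveled (Pressure test@1, Open exchanger@3, Retube@1, Blind unit@1, Clean tubes@3): s1:8  s2:8  s3:8  s4:8  s5:0 ⇒ 8.
Reduction 12 − 8 = 4.

4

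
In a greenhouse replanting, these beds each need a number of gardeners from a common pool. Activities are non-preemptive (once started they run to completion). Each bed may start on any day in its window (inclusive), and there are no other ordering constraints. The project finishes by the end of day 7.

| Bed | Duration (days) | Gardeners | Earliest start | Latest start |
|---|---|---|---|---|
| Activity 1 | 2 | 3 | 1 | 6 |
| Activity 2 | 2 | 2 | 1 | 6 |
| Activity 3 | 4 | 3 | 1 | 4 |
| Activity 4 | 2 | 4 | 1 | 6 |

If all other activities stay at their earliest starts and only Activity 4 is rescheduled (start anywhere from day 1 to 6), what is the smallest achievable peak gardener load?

Activity 4@1: d1:12  d2:12  d3:3  d4:3  d5:0  d6:0  d7:0 → peak 12
Activity 4@2: d1:8  d2:12  d3:7  d4:3  d5:0  d6:0  d7:0 → peak 12
Activity 4@3: d1:8  d2:8  d3:7  d4:7  d5:0  d6:0  d7:0 → peak 8
Activity 4@4: d1:8  d2:8  d3:3  d4:7  d5:4  d6:0  d7:0 → peak 8
Activity 4@5: d1:8  d2:8  d3:3  d4:3  d5:4  d6:4  d7:0 → peak 8
Activity 4@6: d1:8  d2:8  d3:3  d4:3  d5:0  d6:4  d7:4 → peak 8
Best is Activity 4@3, peak 8.

8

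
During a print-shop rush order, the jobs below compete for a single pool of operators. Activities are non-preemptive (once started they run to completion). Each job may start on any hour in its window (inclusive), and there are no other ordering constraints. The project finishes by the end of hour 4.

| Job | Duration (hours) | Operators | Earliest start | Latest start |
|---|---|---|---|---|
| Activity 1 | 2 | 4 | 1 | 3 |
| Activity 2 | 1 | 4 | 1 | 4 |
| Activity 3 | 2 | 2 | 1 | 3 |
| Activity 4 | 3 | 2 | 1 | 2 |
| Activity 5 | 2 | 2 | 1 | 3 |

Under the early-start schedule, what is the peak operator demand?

Early-start schedule: Activity 1@1, Activity 2@1, Activity 3@1, Activity 4@1, Activity 5@1.
Load per hour: hour 1: 14, hour 2: 10, hour 3: 2, hour 4: 0.
Peak is 14.

14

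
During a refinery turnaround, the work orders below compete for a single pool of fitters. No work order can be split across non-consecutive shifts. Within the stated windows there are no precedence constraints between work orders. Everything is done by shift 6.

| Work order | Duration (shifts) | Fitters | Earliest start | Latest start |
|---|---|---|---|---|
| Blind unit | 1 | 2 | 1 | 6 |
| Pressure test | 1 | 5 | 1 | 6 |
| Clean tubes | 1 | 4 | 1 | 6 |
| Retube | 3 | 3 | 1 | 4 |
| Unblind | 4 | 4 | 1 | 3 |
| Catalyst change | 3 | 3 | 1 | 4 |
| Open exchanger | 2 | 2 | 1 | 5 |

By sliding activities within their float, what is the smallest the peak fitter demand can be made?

9

Early-start (Blind unit@1, Pressure test@1, Clean tubes@1, Retube@1, Unblind@1, Catalyst change@1, Open exchanger@1) gives peak 23: s1:23  s2:12  s3:10  s4:4  s5:0  s6:0.
Shift Pressure test→2, Unblind→3, Catalyst change→4, Open exchanger→3.
Schedule Blind unit@1, Pressure test@2, Clean tubes@1, Retube@1, Unblind@3, Catalyst change@4, Open exchanger@3: s1:9  s2:8  s3:9  s4:9  s5:7  s6:7 — peak 9.
Total fitter-shifts = 49 over 6 shifts ⇒ peak ≥ ⌈49/6⌉ = 9, so 9 is optimal.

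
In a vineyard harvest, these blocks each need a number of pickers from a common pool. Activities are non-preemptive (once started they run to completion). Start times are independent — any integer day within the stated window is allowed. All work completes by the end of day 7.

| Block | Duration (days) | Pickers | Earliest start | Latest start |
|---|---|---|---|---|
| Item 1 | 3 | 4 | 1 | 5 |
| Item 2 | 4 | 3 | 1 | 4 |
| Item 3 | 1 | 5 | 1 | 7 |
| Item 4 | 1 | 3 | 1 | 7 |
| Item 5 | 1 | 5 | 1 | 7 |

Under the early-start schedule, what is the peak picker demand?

Early-start schedule: Item 1@1, Item 2@1, Item 3@1, Item 4@1, Item 5@1.
Load per day: day 1: 20, day 2: 7, day 3: 7, day 4: 3, day 5: 0, day 6: 0, day 7: 0.
Peak is 20.

20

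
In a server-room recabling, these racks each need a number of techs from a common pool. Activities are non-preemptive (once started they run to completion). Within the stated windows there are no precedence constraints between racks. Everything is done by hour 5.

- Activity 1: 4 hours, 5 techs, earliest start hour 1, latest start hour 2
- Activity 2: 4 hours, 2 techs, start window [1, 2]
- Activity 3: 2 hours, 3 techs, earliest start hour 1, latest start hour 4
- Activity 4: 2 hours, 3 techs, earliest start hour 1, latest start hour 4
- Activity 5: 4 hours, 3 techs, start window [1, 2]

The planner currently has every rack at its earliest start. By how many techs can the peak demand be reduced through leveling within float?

3

Early-start peak: h1:16  h2:16  h3:10  h4:10  h5:0 ⇒ 16.
Leveled (Activity 1@1, Activity 2@1, Activity 3@1, Activity 4@3, Activity 5@1): h1:13  h2:13  h3:13  h4:13  h5:0 ⇒ 13.
Reduction 16 − 13 = 3.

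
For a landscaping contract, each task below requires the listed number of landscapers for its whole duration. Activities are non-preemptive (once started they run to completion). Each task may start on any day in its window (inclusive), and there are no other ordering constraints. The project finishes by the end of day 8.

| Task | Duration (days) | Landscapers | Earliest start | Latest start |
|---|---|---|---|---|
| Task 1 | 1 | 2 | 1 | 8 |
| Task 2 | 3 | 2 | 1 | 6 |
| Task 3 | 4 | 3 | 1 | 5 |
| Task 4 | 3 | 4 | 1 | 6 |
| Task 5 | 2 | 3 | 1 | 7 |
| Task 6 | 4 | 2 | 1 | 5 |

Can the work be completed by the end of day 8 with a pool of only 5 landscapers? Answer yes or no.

Total landscaper-days = 46; over 8 days the average is 46/8 > 5, so some day must exceed 5.

no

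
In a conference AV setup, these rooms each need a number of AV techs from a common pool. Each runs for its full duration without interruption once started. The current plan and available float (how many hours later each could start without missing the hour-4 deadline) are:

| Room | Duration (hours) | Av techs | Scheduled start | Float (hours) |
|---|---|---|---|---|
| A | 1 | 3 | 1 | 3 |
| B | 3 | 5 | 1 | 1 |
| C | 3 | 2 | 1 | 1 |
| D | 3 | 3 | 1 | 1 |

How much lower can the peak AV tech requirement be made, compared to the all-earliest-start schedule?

3

Early-start peak: h1:13  h2:10  h3:10  h4:0 ⇒ 13.
Leveled (A@1, B@1, C@1, D@2): h1:10  h2:10  h3:10  h4:3 ⇒ 10.
Reduction 13 − 10 = 3.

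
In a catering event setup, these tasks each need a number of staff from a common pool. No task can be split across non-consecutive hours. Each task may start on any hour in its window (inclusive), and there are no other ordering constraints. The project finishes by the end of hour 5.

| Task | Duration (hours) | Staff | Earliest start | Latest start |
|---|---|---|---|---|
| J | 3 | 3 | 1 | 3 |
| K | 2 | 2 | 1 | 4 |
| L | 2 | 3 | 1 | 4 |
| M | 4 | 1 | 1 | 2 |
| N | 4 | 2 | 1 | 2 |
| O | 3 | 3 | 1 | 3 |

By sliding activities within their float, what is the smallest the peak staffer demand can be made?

Early-start (J@1, K@1, L@1, M@1, N@1, O@1) gives peak 14: h1:14  h2:14  h3:9  h4:3  h5:0.
Shift L→4, O→3.
Schedule J@1, K@1, L@4, M@1, N@1, O@3: h1:8  h2:8  h3:9  h4:9  h5:6 — peak 9.

9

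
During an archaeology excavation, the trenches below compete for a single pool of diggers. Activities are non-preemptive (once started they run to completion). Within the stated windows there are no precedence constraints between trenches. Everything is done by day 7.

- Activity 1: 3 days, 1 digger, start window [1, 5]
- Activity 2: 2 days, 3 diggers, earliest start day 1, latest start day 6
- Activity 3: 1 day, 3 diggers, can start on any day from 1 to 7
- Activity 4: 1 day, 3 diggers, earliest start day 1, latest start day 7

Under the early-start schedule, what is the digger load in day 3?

1

At early start, day 3 has: Activity 1.
Demand: 1 = 1.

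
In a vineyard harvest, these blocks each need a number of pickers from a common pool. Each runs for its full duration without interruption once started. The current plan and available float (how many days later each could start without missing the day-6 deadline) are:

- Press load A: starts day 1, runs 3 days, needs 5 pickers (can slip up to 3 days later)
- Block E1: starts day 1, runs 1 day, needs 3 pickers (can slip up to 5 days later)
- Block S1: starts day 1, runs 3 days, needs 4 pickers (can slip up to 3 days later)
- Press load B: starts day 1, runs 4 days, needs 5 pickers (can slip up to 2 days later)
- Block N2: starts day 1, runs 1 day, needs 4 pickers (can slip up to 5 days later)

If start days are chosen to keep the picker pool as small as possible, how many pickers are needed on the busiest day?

Early-start (Press load A@1, Block E1@1, Block S1@1, Press load B@1, Block N2@1) gives peak 21: d1:21  d2:14  d3:14  d4:5  d5:0  d6:0.
Shift Block S1→4, Press load B→2, Block N2→6.
Schedule Press load A@1, Block E1@1, Block S1@4, Press load B@2, Block N2@6: d1:8  d2:10  d3:10  d4:9  d5:9  d6:8 — peak 10.

10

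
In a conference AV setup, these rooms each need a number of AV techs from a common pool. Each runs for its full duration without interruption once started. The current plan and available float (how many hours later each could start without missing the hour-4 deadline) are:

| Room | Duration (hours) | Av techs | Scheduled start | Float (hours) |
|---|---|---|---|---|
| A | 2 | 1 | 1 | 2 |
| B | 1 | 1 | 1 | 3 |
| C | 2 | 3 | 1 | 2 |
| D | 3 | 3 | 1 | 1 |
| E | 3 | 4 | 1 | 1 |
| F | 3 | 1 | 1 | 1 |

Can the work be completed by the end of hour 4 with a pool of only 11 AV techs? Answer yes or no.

Schedule A@1, B@1, C@3, D@1, E@1, F@1: h1:10  h2:9  h3:11  h4:3 — peak 11 ≤ 11.

yes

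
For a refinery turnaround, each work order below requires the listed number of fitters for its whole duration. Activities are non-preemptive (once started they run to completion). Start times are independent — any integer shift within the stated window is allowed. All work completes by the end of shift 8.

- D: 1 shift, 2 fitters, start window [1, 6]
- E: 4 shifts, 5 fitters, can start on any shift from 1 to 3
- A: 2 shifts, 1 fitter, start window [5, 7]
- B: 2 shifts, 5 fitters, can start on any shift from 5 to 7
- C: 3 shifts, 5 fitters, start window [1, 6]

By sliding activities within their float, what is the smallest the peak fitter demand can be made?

10

Early-start (D@1, E@1, A@5, B@5, C@1) gives peak 12: s1:12  s2:10  s3:10  s4:5  s5:6  s6:6  s7:0  s8:0.
Shift C→2.
Schedule D@1, E@1, A@5, B@5, C@2: s1:7  s2:10  s3:10  s4:10  s5:6  s6:6  s7:0  s8:0 — peak 10.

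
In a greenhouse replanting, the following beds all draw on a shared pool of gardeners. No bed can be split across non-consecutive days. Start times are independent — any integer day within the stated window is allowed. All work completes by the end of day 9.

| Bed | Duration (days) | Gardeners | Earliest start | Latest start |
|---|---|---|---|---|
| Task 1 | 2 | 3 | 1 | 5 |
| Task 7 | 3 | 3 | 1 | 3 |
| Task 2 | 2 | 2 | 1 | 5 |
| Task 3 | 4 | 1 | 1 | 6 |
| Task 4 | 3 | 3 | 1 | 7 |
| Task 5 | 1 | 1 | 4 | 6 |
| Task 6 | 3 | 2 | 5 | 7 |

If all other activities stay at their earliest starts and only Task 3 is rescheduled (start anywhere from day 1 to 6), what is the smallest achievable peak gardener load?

11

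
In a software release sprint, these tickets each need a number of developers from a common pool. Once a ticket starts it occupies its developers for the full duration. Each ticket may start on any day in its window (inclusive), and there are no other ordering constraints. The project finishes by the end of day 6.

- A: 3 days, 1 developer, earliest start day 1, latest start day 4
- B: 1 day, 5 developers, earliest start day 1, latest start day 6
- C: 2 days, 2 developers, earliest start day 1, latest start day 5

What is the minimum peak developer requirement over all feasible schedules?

Early-start (A@1, B@1, C@1) gives peak 8: d1:8  d2:3  d3:1  d4:0  d5:0  d6:0.
Shift B→4.
Schedule A@1, B@4, C@1: d1:3  d2:3  d3:1  d4:5  d5:0  d6:0 — peak 5.

5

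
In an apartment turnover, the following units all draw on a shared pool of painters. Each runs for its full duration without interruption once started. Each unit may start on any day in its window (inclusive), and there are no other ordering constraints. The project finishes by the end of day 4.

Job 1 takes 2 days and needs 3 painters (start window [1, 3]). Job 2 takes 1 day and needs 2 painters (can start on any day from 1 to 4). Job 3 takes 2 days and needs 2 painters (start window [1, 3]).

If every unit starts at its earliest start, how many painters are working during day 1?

7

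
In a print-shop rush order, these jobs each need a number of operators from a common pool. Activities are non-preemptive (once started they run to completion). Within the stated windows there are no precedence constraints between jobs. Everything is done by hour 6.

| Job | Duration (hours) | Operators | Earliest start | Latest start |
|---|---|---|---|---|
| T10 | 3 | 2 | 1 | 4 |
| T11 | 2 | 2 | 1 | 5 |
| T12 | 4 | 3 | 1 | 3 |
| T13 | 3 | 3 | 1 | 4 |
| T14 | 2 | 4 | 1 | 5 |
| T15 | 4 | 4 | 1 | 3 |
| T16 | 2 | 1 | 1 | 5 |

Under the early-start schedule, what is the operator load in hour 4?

7

At early start, hour 4 has: T12, T15.
Demand: 3 + 4 = 7.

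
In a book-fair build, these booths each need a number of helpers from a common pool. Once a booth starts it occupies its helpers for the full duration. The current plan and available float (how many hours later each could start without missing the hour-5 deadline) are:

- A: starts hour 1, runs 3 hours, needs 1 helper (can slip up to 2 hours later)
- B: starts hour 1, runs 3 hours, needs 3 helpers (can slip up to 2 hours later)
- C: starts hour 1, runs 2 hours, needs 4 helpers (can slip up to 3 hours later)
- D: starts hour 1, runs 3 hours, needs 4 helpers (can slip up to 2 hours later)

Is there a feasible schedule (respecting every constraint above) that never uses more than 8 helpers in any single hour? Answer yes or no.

Schedule A@1, B@1, C@1, D@3: h1:8  h2:8  h3:8  h4:4  h5:4 — peak 8 ≤ 8.

yes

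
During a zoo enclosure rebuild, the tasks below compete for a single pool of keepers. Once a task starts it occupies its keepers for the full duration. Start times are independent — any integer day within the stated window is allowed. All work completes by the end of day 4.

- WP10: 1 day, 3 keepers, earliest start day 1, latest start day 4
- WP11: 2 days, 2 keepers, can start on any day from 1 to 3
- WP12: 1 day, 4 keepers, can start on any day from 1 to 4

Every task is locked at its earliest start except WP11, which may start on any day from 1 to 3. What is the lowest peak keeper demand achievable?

7

WP11@1: d1:9  d2:2  d3:0  d4:0 → peak 9
WP11@2: d1:7  d2:2  d3:2  d4:0 → peak 7
WP11@3: d1:7  d2:0  d3:2  d4:2 → peak 7
Best is WP11@2, peak 7.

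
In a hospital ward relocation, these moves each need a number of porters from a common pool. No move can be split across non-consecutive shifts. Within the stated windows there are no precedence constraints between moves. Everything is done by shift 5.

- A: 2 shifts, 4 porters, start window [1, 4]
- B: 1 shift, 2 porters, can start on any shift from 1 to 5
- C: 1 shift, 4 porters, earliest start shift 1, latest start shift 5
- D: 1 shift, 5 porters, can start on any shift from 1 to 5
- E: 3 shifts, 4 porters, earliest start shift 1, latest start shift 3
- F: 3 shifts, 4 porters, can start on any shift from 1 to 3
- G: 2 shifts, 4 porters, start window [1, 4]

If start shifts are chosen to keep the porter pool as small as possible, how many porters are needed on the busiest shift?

Early-start (A@1, B@1, C@1, D@1, E@1, F@1, G@1) gives peak 27: s1:27  s2:16  s3:8  s4:0  s5:0.
Shift D→2, E→3, F→3, G→3.
Schedule A@1, B@1, C@1, D@2, E@3, F@3, G@3: s1:10  s2:9  s3:12  s4:12  s5:8 — peak 12.

12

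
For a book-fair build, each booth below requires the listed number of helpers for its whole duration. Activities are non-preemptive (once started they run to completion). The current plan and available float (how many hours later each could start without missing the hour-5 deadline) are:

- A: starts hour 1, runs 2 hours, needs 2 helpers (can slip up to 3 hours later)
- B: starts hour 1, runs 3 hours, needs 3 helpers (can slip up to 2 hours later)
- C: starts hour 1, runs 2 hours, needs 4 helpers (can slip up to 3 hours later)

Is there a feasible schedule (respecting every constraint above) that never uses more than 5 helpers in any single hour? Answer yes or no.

Schedule A@1, B@1, C@4: h1:5  h2:5  h3:3  h4:4  h5:4 — peak 5 ≤ 5.

yes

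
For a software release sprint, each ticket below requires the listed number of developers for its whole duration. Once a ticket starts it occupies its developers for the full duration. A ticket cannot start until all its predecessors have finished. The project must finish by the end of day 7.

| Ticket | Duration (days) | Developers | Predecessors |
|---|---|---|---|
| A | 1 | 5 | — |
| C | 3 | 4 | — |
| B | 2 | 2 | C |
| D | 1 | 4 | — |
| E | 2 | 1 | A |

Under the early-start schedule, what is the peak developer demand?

13

Early-start schedule: A@1, C@1, B@4, D@1, E@2.
Load per day: day 1: 13, day 2: 5, day 3: 5, day 4: 2, day 5: 2, day 6: 0, day 7: 0.
Peak is 13.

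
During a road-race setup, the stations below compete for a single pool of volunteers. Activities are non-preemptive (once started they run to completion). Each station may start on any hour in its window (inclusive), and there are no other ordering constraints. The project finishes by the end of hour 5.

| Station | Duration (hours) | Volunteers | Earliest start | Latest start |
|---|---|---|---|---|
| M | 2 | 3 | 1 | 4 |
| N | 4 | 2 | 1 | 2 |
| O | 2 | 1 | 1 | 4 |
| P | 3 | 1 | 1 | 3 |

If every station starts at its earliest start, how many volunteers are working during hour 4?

2

At early start, hour 4 has: N.
Demand: 2 = 2.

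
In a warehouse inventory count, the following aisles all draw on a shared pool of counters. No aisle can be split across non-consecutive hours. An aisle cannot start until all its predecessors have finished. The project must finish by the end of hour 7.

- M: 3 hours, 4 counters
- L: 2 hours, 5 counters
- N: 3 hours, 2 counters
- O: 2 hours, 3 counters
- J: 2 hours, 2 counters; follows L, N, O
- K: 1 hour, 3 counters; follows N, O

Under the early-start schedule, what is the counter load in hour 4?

At early start, hour 4 has: J, K.
Demand: 2 + 3 = 5.

5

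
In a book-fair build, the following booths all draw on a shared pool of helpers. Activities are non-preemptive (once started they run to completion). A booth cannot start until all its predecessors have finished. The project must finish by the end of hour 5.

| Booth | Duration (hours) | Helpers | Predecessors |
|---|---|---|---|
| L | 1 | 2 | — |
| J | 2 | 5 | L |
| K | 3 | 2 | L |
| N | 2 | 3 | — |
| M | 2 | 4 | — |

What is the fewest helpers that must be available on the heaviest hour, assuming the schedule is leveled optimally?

7

Early-start (L@1, J@2, K@2, N@1, M@1) gives peak 14: h1:9  h2:14  h3:7  h4:2  h5:0.
Shift J→4, K→3, M→2.
Schedule L@1, J@4, K@3, N@1, M@2: h1:5  h2:7  h3:6  h4:7  h5:7 — peak 7.
Total helper-hours = 32 over 5 hours ⇒ peak ≥ ⌈32/5⌉ = 7, so 7 is optimal.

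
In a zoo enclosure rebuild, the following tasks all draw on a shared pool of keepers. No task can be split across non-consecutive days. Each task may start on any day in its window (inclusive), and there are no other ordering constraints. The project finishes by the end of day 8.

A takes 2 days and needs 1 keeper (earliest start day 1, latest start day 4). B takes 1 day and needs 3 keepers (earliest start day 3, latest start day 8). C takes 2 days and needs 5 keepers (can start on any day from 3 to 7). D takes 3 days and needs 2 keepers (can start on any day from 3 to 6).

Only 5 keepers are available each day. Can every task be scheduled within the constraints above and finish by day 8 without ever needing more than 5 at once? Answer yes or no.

yes

Schedule A@1, B@3, C@4, D@6: d1:1  d2:1  d3:3  d4:5  d5:5  d6:2  d7:2  d8:2 — peak 5 ≤ 5.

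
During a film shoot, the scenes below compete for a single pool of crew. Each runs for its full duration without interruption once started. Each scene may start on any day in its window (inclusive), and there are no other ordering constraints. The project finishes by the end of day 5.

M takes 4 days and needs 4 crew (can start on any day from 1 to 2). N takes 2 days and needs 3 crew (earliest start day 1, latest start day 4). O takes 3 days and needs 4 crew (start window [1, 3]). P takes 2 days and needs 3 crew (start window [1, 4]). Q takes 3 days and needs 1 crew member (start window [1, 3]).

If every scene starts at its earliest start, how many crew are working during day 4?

4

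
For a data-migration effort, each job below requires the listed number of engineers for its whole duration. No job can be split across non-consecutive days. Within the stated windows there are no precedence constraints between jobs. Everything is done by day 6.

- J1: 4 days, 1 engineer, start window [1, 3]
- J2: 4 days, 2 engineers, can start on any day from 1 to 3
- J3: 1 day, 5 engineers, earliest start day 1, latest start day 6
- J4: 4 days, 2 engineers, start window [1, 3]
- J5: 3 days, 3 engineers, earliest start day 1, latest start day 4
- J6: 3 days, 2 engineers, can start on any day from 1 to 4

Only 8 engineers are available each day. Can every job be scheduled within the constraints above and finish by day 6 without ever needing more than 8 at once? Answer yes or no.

Schedule J1@1, J2@1, J3@5, J4@1, J5@1, J6@4: d1:8  d2:8  d3:8  d4:7  d5:7  d6:2 — peak 8 ≤ 8.

yes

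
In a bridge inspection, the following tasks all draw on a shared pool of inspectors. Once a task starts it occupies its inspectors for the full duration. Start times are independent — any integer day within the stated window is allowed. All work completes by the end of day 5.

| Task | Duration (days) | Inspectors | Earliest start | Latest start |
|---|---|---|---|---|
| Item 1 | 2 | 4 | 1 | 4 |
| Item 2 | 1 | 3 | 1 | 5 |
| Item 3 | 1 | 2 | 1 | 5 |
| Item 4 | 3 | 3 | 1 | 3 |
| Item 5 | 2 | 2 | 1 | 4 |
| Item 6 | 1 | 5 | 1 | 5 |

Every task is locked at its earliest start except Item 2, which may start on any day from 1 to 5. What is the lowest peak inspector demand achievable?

Item 2@1: d1:19  d2:9  d3:3  d4:0  d5:0 → peak 19
Item 2@2: d1:16  d2:12  d3:3  d4:0  d5:0 → peak 16
Item 2@3: d1:16  d2:9  d3:6  d4:0  d5:0 → peak 16
Item 2@4: d1:16  d2:9  d3:3  d4:3  d5:0 → peak 16
Item 2@5: d1:16  d2:9  d3:3  d4:0  d5:3 → peak 16
Best is Item 2@2, peak 16.

16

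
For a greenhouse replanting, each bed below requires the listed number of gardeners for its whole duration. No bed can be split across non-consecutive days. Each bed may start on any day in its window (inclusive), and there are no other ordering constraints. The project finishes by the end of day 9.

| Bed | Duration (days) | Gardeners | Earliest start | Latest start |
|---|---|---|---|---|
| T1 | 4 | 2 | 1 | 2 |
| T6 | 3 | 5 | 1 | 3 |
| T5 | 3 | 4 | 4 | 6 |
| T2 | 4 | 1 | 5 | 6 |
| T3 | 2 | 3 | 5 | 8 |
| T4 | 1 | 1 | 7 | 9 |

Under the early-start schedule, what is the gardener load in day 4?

6

At early start, day 4 has: T1, T5.
Demand: 2 + 4 = 6.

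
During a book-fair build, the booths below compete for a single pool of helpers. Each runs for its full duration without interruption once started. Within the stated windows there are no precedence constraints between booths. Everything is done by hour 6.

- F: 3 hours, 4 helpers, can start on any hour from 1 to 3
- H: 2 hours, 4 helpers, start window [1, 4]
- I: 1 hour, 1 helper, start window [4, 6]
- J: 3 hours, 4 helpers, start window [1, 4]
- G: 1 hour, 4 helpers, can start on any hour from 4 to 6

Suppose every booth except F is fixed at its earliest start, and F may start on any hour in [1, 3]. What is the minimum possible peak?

F@1: h1:12  h2:12  h3:8  h4:5  h5:0  h6:0 → peak 12
F@2: h1:8  h2:12  h3:8  h4:9  h5:0  h6:0 → peak 12
F@3: h1:8  h2:8  h3:8  h4:9  h5:4  h6:0 → peak 9
Best is F@3, peak 9.

9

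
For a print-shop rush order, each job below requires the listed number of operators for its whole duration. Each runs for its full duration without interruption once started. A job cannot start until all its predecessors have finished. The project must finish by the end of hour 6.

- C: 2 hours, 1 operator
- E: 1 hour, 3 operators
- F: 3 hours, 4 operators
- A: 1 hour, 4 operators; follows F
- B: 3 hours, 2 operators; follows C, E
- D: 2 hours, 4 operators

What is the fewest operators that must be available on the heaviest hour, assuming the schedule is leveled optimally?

7

Early-start (C@1, E@1, F@1, A@4, B@3, D@1) gives peak 12: h1:12  h2:9  h3:6  h4:6  h5:2  h6:0.
Shift E→3, B→4, D→5.
Schedule C@1, E@3, F@1, A@4, B@4, D@5: h1:5  h2:5  h3:7  h4:6  h5:6  h6:6 — peak 7.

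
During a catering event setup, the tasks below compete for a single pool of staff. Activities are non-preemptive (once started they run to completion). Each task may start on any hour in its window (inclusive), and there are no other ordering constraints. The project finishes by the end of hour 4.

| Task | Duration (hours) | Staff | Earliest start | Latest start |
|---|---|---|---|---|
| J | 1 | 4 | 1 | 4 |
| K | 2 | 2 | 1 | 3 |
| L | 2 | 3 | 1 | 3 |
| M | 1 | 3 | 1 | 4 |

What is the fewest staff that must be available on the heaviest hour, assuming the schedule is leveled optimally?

5

Early-start (J@1, K@1, L@1, M@1) gives peak 12: h1:12  h2:5  h3:0  h4:0.
Shift K→2, L→2, M→4.
Schedule J@1, K@2, L@2, M@4: h1:4  h2:5  h3:5  h4:3 — peak 5.
Total staffer-hours = 17 over 4 hours ⇒ peak ≥ ⌈17/4⌉ = 5, so 5 is optimal.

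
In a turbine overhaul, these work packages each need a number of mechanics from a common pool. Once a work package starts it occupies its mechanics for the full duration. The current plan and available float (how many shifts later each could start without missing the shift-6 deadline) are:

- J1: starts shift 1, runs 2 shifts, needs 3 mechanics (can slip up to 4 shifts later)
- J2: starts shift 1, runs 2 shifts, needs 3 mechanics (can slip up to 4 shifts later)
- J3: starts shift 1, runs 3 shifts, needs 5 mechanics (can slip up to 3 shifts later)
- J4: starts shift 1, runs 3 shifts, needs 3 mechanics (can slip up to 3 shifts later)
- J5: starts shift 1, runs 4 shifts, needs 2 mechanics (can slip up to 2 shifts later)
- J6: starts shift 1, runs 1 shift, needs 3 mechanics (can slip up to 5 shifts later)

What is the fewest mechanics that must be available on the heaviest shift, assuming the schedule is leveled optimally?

Early-start (J1@1, J2@1, J3@1, J4@1, J5@1, J6@1) gives peak 19: s1:19  s2:16  s3:10  s4:2  s5:0  s6:0.
Shift J2→4, J4→4, J5→3, J6→6.
Schedule J1@1, J2@4, J3@1, J4@4, J5@3, J6@6: s1:8  s2:8  s3:7  s4:8  s5:8  s6:8 — peak 8.
Total mechanic-shifts = 47 over 6 shifts ⇒ peak ≥ ⌈47/6⌉ = 8, so 8 is optimal.

8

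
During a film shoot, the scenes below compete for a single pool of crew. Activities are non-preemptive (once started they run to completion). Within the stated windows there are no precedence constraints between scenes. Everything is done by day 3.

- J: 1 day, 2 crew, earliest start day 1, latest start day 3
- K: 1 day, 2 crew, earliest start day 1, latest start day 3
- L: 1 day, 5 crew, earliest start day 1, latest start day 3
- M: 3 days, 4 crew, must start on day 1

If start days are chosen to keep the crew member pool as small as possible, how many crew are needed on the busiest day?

9

Early-start (J@1, K@1, L@1, M@1) gives peak 13: d1:13  d2:4  d3:4.
Shift L→2.
Schedule J@1, K@1, L@2, M@1: d1:8  d2:9  d3:4 — peak 9.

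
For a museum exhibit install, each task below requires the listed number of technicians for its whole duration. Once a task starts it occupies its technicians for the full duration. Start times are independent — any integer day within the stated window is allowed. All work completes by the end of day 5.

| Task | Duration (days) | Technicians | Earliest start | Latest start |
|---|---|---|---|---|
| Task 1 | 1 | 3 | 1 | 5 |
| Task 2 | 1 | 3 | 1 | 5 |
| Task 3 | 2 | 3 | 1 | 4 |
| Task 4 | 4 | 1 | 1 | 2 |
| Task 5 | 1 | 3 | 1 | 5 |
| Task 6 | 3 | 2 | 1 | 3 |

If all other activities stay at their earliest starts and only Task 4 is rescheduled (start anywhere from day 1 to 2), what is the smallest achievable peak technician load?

Task 4@1: d1:15  d2:6  d3:3  d4:1  d5:0 → peak 15
Task 4@2: d1:14  d2:6  d3:3  d4:1  d5:1 → peak 14
Best is Task 4@2, peak 14.

14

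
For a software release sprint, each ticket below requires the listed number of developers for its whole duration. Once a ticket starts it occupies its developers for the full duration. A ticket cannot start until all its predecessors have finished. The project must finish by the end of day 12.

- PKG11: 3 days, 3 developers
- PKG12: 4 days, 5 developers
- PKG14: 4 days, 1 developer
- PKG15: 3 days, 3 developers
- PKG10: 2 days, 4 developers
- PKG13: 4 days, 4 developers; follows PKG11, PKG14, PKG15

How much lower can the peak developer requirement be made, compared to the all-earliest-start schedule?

Early-start peak: d1:16  d2:16  d3:12  d4:6  d5:4  d6:4  d7:4  d8:4  d9:0  d10:0  d11:0  d12:0 ⇒ 16.
Leveled (PKG11@1, PKG12@1, PKG14@4, PKG15@5, PKG10@5, PKG13@8): d1:8  d2:8  d3:8  d4:6  d5:8  d6:8  d7:4  d8:4  d9:4  d10:4  d11:4  d12:0 ⇒ 8.
Reduction 16 − 8 = 8.

8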